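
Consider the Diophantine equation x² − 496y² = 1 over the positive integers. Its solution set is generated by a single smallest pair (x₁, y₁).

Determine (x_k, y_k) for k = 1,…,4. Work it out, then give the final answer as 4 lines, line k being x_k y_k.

4620799 207480
42703566796801 1917446753040
394649197502177907199 17720272078000750440
3647189234337689639247667201 163763630995505661818050080

√496 = [22; 3,1,2,4,1,…,1,3,44, …], period ℓ=16 (even) → k=15
i=0: a=22 ⇒ p=22, q=1
…
i=2: a=1 ⇒ p=89, q=4
i=3: a=2 ⇒ p=245, q=11
i=4: a=4 ⇒ p=1069, q=48
i=5: a=1 ⇒ p=1314, q=59
…
i=7: a=2 ⇒ p=6080, q=273
i=8: a=2 ⇒ p=14543, q=653
i=9: a=2 ⇒ p=35166, q=1579
…
i=14: a=1 ⇒ p=1252502, q=56239
i=15: a=3 ⇒ p=4620799, q=207480
→ (4620799, 207480).  Check: 4620799²=21351783398401, 496·207480²=21351783398400, difference 1.
n=2: (4620799,207480)∘(4620799,207480) = (4620799·4620799+496·207480·207480, 4620799·207480+207480·4620799) = (42703566796801,1917446753040)
n=3: (42703566796801,1917446753040)∘(4620799,207480) = (4620799·42703566796801+496·207480·1917446753040, 4620799·1917446753040+207480·42703566796801) = (394649197502177907199,17720272078000750440)
n=4: (394649197502177907199,17720272078000750440)∘(4620799,207480) = (4620799·394649197502177907199+496·207480·17720272078000750440, 4620799·17720272078000750440+207480·394649197502177907199) = (3647189234337689639247667201,163763630995505661818050080)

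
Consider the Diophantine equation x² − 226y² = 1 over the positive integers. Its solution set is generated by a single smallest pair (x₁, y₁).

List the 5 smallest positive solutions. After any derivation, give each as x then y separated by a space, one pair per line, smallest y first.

451 30
406801 27060
366934051 24408090
330974107201 22016070120
298538277761251 19858470840150

[15; 30] for √226; ℓ=1 ⇒ convergent index 1
step 0: (15, 1)  from 15·(1,0) + (0,1)
step 1: (451, 30)  from 30·(15,1) + (1,0)
→ (451, 30).  Check: 451²=203401, 226·30²=203400, difference 1.
(451+30√226)^2 = 406801 + 27060√226
(451+30√226)^3 = 366934051 + 24408090√226
(451+30√226)^4 = 330974107201 + 22016070120√226
(451+30√226)^5 = 298538277761251 + 19858470840150√226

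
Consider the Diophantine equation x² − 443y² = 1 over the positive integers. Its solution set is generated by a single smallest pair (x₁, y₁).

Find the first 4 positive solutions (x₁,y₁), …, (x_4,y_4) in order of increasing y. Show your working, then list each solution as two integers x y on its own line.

√443 = [21; 21,42, …], period ℓ=2 (even) → k=1
i=0: a=21 ⇒ p=21, q=1
i=1: a=21 ⇒ p=442, q=21
fundamental: x₁=442, y₁=21  (since 195364 − 443·441 = 1)
n=2: (442,21)∘(442,21) = (442·442+443·21·21, 442·21+21·442) = (390727,18564)
n=3: (390727,18564)∘(442,21) = (442·390727+443·21·18564, 442·18564+21·390727) = (345402226,16410555)
n=4: (345402226,16410555)∘(442,21) = (442·345402226+443·21·16410555, 442·16410555+21·345402226) = (305335177057,14506912056)

442 21
390727 18564
345402226 16410555
305335177057 14506912056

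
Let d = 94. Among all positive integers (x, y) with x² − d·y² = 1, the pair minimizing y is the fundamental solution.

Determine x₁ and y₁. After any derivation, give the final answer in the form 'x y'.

2143295 221064

√94 → a₀=9, period (1,2,3,1,1,…,2,1,18); ℓ=16 even so k=15
i=0: a=9 ⇒ p=9, q=1
i=1: a=1 ⇒ p=10, q=1
i=2: a=2 ⇒ p=29, q=3
i=3: a=3 ⇒ p=97, q=10
i=4: a=1 ⇒ p=126, q=13
i=5: a=1 ⇒ p=223, q=23
i=6: a=5 ⇒ p=1241, q=128
…
i=8: a=8 ⇒ p=12953, q=1336
…
i=11: a=1 ⇒ p=99455, q=10258
i=12: a=1 ⇒ p=184493, q=19029
i=13: a=3 ⇒ p=652934, q=67345
i=14: a=2 ⇒ p=1490361, q=153719
i=15: a=1 ⇒ p=2143295, q=221064
→ (2143295, 221064).  Check: 2143295²=4593713457025, 94·221064²=4593713457024, difference 1.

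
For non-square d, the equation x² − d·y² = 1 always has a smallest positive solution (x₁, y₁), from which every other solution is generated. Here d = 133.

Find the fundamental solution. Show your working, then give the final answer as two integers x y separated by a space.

d=133: √d = [11; 1,1,7,5,1,…,1,1,22] (ℓ=16, even), read p_15/q_15
a_0=11:  p_0=11·1+0=11,  q_0=11·0+1=1
…
a_2=1:  p_2=1·12+11=23,  q_2=1·1+1=2
a_3=7:  p_3=7·23+12=173,  q_3=7·2+1=15
a_4=5:  p_4=5·173+23=888,  q_4=5·15+2=77
a_5=1:  p_5=1·888+173=1061,  q_5=1·77+15=92
…
a_7=1:  p_7=1·1949+1061=3010,  q_7=1·169+92=261
…
a_9=1:  p_9=1·7969+3010=10979,  q_9=1·691+261=952
a_10=1:  p_10=1·10979+7969=18948,  q_10=1·952+691=1643
a_11=1:  p_11=1·18948+10979=29927,  q_11=1·1643+952=2595
a_12=5:  p_12=5·29927+18948=168583,  q_12=5·2595+1643=14618
a_13=7:  p_13=7·168583+29927=1210008,  q_13=7·14618+2595=104921
a_14=1:  p_14=1·1210008+168583=1378591,  q_14=1·104921+14618=119539
a_15=1:  p_15=1·1378591+1210008=2588599,  q_15=1·119539+104921=224460
fundamental: x₁=2588599, y₁=224460  (since 6700844782801 − 133·50382291600 = 1)

2588599 224460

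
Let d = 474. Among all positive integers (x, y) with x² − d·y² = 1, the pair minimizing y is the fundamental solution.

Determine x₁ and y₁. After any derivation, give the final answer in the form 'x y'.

√474 = [21; 1,3,2,1,1,…,3,1,42, …], period ℓ=14 (even) → k=13
a_0=21:  p_0=21·1+0=21,  q_0=21·0+1=1
…
a_7=6:  p_7=6·762+479=5051,  q_7=6·35+22=232
…
a_9=1:  p_9=1·5813+5051=10864,  q_9=1·267+232=499
…
a_12=3:  p_12=3·44218+16677=149331,  q_12=3·2031+766=6859
a_13=1:  p_13=1·149331+44218=193549,  q_13=1·6859+2031=8890
(x₁, y₁) = (193549, 8890);  193549² − 474·8890² = 1 ✓

193549 8890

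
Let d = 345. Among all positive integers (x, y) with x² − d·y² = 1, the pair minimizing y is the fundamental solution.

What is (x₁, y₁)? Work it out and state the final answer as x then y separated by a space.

√345 → a₀=18, period (1,1,2,1,6,1,2,1,1,36); ℓ=10 even so k=9
step 0: (18, 1)  from 18·(1,0) + (0,1)
step 1: (19, 1)  from 1·(18,1) + (1,0)
step 2: (37, 2)  from 1·(19,1) + (18,1)
step 3: (93, 5)  from 2·(37,2) + (19,1)
step 4: (130, 7)  from 1·(93,5) + (37,2)
…
step 6: (1003, 54)  from 1·(873,47) + (130,7)
step 7: (2879, 155)  from 2·(1003,54) + (873,47)
step 8: (3882, 209)  from 1·(2879,155) + (1003,54)
step 9: (6761, 364)  from 1·(3882,209) + (2879,155)
(x₁, y₁) = (6761, 364);  6761² − 345·364² = 1 ✓

6761 364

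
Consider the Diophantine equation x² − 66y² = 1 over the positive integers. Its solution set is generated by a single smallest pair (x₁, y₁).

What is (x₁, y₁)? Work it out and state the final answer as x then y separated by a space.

[8; 8,16] for √66; ℓ=2 ⇒ convergent index 1
a_0=8:  p_0=8·1+0=8,  q_0=8·0+1=1
a_1=8:  p_1=8·8+1=65,  q_1=8·1+0=8
→ (65, 8).  Check: 65²=4225, 66·8²=4224, difference 1.

65 8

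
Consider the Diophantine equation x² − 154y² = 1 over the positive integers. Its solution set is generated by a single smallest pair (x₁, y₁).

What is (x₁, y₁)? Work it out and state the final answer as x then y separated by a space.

21295 1716

[12; 2,2,3,1,2,1,3,2,2,24] for √154; ℓ=10 ⇒ convergent index 9
k=0  a_k=12  p_k/q_k = 12/1
k=1  a_k=2  p_k/q_k = 25/2
…
k=4  a_k=1  p_k/q_k = 273/22
k=5  a_k=2  p_k/q_k = 757/61
…
k=7  a_k=3  p_k/q_k = 3847/310
k=8  a_k=2  p_k/q_k = 8724/703
k=9  a_k=2  p_k/q_k = 21295/1716
→ (21295, 1716).  Check: 21295²=453477025, 154·1716²=453477024, difference 1.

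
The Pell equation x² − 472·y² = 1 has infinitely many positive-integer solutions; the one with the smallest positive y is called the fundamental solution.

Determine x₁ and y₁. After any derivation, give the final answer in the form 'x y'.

√472 = [21; 1,2,1,1,1,…,2,1,42, …], period ℓ=14 (even) → k=13
a_0=21:  p_0=21·1+0=21,  q_0=21·0+1=1
…
a_2=2:  p_2=2·22+21=65,  q_2=2·1+1=3
…
a_5=1:  p_5=1·152+87=239,  q_5=1·7+4=11
…
a_12=2:  p_12=2·84230+54227=222687,  q_12=2·3877+2496=10250
a_13=1:  p_13=1·222687+84230=306917,  q_13=1·10250+3877=14127
(x₁, y₁) = (306917, 14127);  306917² − 472·14127² = 1 ✓

306917 14127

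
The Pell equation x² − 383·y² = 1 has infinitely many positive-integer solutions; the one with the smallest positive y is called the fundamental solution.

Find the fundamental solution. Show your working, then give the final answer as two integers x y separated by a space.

√383 = [19; 1,1,3,19,3,1,1,38, …], period ℓ=8 (even) → k=7
k=0  a_k=19  p_k/q_k = 19/1
k=1  a_k=1  p_k/q_k = 20/1
k=2  a_k=1  p_k/q_k = 39/2
k=3  a_k=3  p_k/q_k = 137/7
k=4  a_k=19  p_k/q_k = 2642/135
k=5  a_k=3  p_k/q_k = 8063/412
k=6  a_k=1  p_k/q_k = 10705/547
k=7  a_k=1  p_k/q_k = 18768/959
(x₁, y₁) = (18768, 959);  18768² − 383·959² = 1 ✓

18768 959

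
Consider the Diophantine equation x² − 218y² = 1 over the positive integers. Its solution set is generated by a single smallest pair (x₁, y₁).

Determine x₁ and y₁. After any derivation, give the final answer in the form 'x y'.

126003 8534

[14; 1,3,3,1,28] for √218; ℓ=5 ⇒ convergent index 9
i=0: a=14 ⇒ p=14, q=1
i=1: a=1 ⇒ p=15, q=1
i=2: a=3 ⇒ p=59, q=4
…
i=4: a=1 ⇒ p=251, q=17
…
i=6: a=1 ⇒ p=7471, q=506
i=7: a=3 ⇒ p=29633, q=2007
i=8: a=3 ⇒ p=96370, q=6527
i=9: a=1 ⇒ p=126003, q=8534
fundamental: x₁=126003, y₁=8534  (since 15876756009 − 218·72829156 = 1)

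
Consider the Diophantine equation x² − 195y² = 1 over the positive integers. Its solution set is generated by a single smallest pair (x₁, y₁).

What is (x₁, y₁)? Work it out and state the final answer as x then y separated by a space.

d=195: √d = [13; 1,26] (ℓ=2, even), read p_1/q_1
i=0: a=13 ⇒ p=13, q=1
i=1: a=1 ⇒ p=14, q=1
→ (14, 1).  Check: 14²=196, 195·1²=195, difference 1.

14 1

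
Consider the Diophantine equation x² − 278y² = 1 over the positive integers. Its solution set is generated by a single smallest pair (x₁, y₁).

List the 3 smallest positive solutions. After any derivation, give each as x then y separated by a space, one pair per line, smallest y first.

2501 150
12510001 750300
62575022501 3753000450

[16; 1,2,16,2,1,32] for √278; ℓ=6 ⇒ convergent index 5
step 0: (16, 1)  from 16·(1,0) + (0,1)
step 1: (17, 1)  from 1·(16,1) + (1,0)
step 2: (50, 3)  from 2·(17,1) + (16,1)
…
step 4: (1684, 101)  from 2·(817,49) + (50,3)
step 5: (2501, 150)  from 1·(1684,101) + (817,49)
fundamental: x₁=2501, y₁=150  (since 6255001 − 278·22500 = 1)
(2501+150√278)^2 = 12510001 + 750300√278
(2501+150√278)^3 = 62575022501 + 3753000450√278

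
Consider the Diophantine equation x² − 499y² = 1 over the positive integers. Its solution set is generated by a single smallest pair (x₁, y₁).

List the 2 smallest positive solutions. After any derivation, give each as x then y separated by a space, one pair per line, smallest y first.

4490 201
40320199 1804980

[22; 2,1,21,1,2,44] for √499; ℓ=6 ⇒ convergent index 5
step 0: (22, 1)  from 22·(1,0) + (0,1)
step 1: (45, 2)  from 2·(22,1) + (1,0)
…
step 3: (1452, 65)  from 21·(67,3) + (45,2)
step 4: (1519, 68)  from 1·(1452,65) + (67,3)
step 5: (4490, 201)  from 2·(1519,68) + (1452,65)
(x₁, y₁) = (4490, 201);  4490² − 499·201² = 1 ✓
(x_2, y_2) = (4490·4490 + 499·201·201, 4490·201 + 201·4490) = (40320199, 1804980)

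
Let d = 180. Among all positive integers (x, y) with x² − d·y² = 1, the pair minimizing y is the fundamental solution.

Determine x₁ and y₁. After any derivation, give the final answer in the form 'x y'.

d=180: √d = [13; 2,2,2,26] (ℓ=4, even), read p_3/q_3
a_0=13:  p_0=13·1+0=13,  q_0=13·0+1=1
a_1=2:  p_1=2·13+1=27,  q_1=2·1+0=2
a_2=2:  p_2=2·27+13=67,  q_2=2·2+1=5
a_3=2:  p_3=2·67+27=161,  q_3=2·5+2=12
→ (161, 12).  Check: 161²=25921, 180·12²=25920, difference 1.

161 12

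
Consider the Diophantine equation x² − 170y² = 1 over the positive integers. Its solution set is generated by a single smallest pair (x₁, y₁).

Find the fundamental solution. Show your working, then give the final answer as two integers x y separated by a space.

√170 = [13; 26, …], period ℓ=1 (odd) → k=1
a_0=13:  p_0=13·1+0=13,  q_0=13·0+1=1
a_1=26:  p_1=26·13+1=339,  q_1=26·1+0=26
(x₁, y₁) = (339, 26);  339² − 170·26² = 1 ✓

339 26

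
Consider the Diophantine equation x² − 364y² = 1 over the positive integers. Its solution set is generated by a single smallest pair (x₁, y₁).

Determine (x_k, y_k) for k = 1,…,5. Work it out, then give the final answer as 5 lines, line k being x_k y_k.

√364 → a₀=19, period (12,1,2,3,1,8,1,3,2,1,12,38); ℓ=12 even so k=11
i=0: a=19 ⇒ p=19, q=1
…
i=2: a=1 ⇒ p=248, q=13
i=3: a=2 ⇒ p=725, q=38
i=4: a=3 ⇒ p=2423, q=127
i=5: a=1 ⇒ p=3148, q=165
i=6: a=8 ⇒ p=27607, q=1447
…
i=10: a=1 ⇒ p=390371, q=20461
i=11: a=12 ⇒ p=4954951, q=259710
(x₁, y₁) = (4954951, 259710);  4954951² − 364·259710² = 1 ✓
(4954951+259710√364)^2 = 49103078824801 + 2573700648420√364
(4954951+259710√364)^3 = 486606699052048124551 + 25505121203178395130√364
(4954951+259710√364)^4 = 4822224700149240710505379201 + 252753251621617410554928840√364
(4954951+259710√364)^5 = 47787774200457874208819626306623751 + 2504759953751544114971907242978550√364

4954951 259710
49103078824801 2573700648420
486606699052048124551 25505121203178395130
4822224700149240710505379201 252753251621617410554928840
47787774200457874208819626306623751 2504759953751544114971907242978550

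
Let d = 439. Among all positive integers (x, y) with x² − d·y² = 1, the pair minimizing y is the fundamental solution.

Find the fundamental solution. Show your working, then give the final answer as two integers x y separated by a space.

440 21

√439 = [20; 1,19,1,40, …], period ℓ=4 (even) → k=3
a_0=20:  p_0=20·1+0=20,  q_0=20·0+1=1
…
a_2=19:  p_2=19·21+20=419,  q_2=19·1+1=20
a_3=1:  p_3=1·419+21=440,  q_3=1·20+1=21
→ (440, 21).  Check: 440²=193600, 439·21²=193599, difference 1.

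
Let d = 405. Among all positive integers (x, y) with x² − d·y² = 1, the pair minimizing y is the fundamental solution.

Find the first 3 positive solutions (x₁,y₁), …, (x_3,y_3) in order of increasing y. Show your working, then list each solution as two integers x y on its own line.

161 8
51841 2576
16692641 829464

d=405: √d = [20; 8,40] (ℓ=2, even), read p_1/q_1
a_0=20:  p_0=20·1+0=20,  q_0=20·0+1=1
a_1=8:  p_1=8·20+1=161,  q_1=8·1+0=8
fundamental: x₁=161, y₁=8  (since 25921 − 405·64 = 1)
k=2:  x_2 = 161·161+405·8·8 = 51841,  y_2 = 161·8+8·161 = 2576
k=3:  x_3 = 161·51841+405·8·2576 = 16692641,  y_3 = 161·2576+8·51841 = 829464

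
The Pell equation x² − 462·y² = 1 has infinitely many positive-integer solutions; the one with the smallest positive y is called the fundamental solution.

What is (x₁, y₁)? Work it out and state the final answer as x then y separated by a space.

43 2

√462 = [21; 2,42, …], period ℓ=2 (even) → k=1
step 0: (21, 1)  from 21·(1,0) + (0,1)
step 1: (43, 2)  from 2·(21,1) + (1,0)
→ (43, 2).  Check: 43²=1849, 462·2²=1848, difference 1.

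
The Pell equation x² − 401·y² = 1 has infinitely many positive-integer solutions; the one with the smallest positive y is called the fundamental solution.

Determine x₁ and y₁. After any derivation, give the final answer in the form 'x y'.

[20; 40] for √401; ℓ=1 ⇒ convergent index 1
k=0  a_k=20  p_k/q_k = 20/1
k=1  a_k=40  p_k/q_k = 801/40
(x₁, y₁) = (801, 40);  801² − 401·40² = 1 ✓

801 40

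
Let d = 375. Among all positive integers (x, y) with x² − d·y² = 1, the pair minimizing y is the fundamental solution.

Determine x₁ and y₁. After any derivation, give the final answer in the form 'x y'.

15124 781

[19; 2,1,2,1,5,1,2,1,2,38] for √375; ℓ=10 ⇒ convergent index 9
step 0: (19, 1)  from 19·(1,0) + (0,1)
step 1: (39, 2)  from 2·(19,1) + (1,0)
…
step 3: (155, 8)  from 2·(58,3) + (39,2)
…
step 6: (1433, 74)  from 1·(1220,63) + (213,11)
…
step 8: (5519, 285)  from 1·(4086,211) + (1433,74)
step 9: (15124, 781)  from 2·(5519,285) + (4086,211)
(x₁, y₁) = (15124, 781);  15124² − 375·781² = 1 ✓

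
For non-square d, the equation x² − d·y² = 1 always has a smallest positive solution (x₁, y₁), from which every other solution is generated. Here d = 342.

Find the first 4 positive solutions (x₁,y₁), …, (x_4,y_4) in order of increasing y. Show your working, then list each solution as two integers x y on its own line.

37 2
2737 148
202501 10950
14982337 810152

d=342: √d = [18; 2,36] (ℓ=2, even), read p_1/q_1
a_0=18:  p_0=18·1+0=18,  q_0=18·0+1=1
a_1=2:  p_1=2·18+1=37,  q_1=2·1+0=2
fundamental: x₁=37, y₁=2  (since 1369 − 342·4 = 1)
(37+2√342)^2 = 2737 + 148√342
(37+2√342)^3 = 202501 + 10950√342
(37+2√342)^4 = 14982337 + 810152√342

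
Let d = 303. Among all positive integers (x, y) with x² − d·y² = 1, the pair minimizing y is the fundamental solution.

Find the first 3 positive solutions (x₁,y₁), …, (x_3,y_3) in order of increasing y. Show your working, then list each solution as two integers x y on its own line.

2524 145
12741151 731960
64317327724 3694933935

√303 = [17; 2,2,5,2,2,34, …], period ℓ=6 (even) → k=5
k=0  a_k=17  p_k/q_k = 17/1
…
k=2  a_k=2  p_k/q_k = 87/5
…
k=4  a_k=2  p_k/q_k = 1027/59
k=5  a_k=2  p_k/q_k = 2524/145
fundamental: x₁=2524, y₁=145  (since 6370576 − 303·21025 = 1)
(x_2, y_2) = (2524·2524 + 303·145·145, 2524·145 + 145·2524) = (12741151, 731960)
(x_3, y_3) = (2524·12741151 + 303·145·731960, 2524·731960 + 145·12741151) = (64317327724, 3694933935)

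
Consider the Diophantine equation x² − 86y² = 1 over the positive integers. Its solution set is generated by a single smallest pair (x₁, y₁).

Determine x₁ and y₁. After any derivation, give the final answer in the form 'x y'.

10405 1122

[9; 3,1,1,1,8,1,1,1,3,18] for √86; ℓ=10 ⇒ convergent index 9
step 0: (9, 1)  from 9·(1,0) + (0,1)
step 1: (28, 3)  from 3·(9,1) + (1,0)
…
step 6: (983, 106)  from 1·(881,95) + (102,11)
step 7: (1864, 201)  from 1·(983,106) + (881,95)
step 8: (2847, 307)  from 1·(1864,201) + (983,106)
step 9: (10405, 1122)  from 3·(2847,307) + (1864,201)
(x₁, y₁) = (10405, 1122);  10405² − 86·1122² = 1 ✓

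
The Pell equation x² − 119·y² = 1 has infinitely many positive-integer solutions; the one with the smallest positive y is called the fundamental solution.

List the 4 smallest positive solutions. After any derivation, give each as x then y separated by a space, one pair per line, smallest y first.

120 11
28799 2640
6911640 633589
1658764801 152058720

√119 = [10; 1,9,1,20, …], period ℓ=4 (even) → k=3
a_0=10:  p_0=10·1+0=10,  q_0=10·0+1=1
a_1=1:  p_1=1·10+1=11,  q_1=1·1+0=1
a_2=9:  p_2=9·11+10=109,  q_2=9·1+1=10
a_3=1:  p_3=1·109+11=120,  q_3=1·10+1=11
(x₁, y₁) = (120, 11);  120² − 119·11² = 1 ✓
n=2: (120,11)∘(120,11) = (120·120+119·11·11, 120·11+11·120) = (28799,2640)
n=3: (28799,2640)∘(120,11) = (120·28799+119·11·2640, 120·2640+11·28799) = (6911640,633589)
n=4: (6911640,633589)∘(120,11) = (120·6911640+119·11·633589, 120·633589+11·6911640) = (1658764801,152058720)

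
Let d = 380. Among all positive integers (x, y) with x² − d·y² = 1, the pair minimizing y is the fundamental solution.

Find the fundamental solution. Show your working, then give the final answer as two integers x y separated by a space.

39 2

√380 → a₀=19, period (2,38); ℓ=2 even so k=1
k=0  a_k=19  p_k/q_k = 19/1
k=1  a_k=2  p_k/q_k = 39/2
→ (39, 2).  Check: 39²=1521, 380·2²=1520, difference 1.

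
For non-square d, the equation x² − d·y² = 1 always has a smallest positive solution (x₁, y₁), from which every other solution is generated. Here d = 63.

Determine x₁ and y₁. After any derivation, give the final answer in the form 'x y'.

8 1

d=63: √d = [7; 1,14] (ℓ=2, even), read p_1/q_1
step 0: (7, 1)  from 7·(1,0) + (0,1)
step 1: (8, 1)  from 1·(7,1) + (1,0)
→ (8, 1).  Check: 8²=64, 63·1²=63, difference 1.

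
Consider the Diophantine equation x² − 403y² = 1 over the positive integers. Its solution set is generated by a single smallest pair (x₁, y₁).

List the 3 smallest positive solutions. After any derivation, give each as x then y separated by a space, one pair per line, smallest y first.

669878 33369
897473069767 44706317964
1202394930058086974 59895557730143415

[20; 13,2,1,3,1,3,1,2,13,40] for √403; ℓ=10 ⇒ convergent index 9
k=0  a_k=20  p_k/q_k = 20/1
k=1  a_k=13  p_k/q_k = 261/13
k=2  a_k=2  p_k/q_k = 542/27
…
k=4  a_k=3  p_k/q_k = 2951/147
k=5  a_k=1  p_k/q_k = 3754/187
k=6  a_k=3  p_k/q_k = 14213/708
k=7  a_k=1  p_k/q_k = 17967/895
k=8  a_k=2  p_k/q_k = 50147/2498
k=9  a_k=13  p_k/q_k = 669878/33369
fundamental: x₁=669878, y₁=33369  (since 448736534884 − 403·1113490161 = 1)
n=2: (669878,33369)∘(669878,33369) = (669878·669878+403·33369·33369, 669878·33369+33369·669878) = (897473069767,44706317964)
n=3: (897473069767,44706317964)∘(669878,33369) = (669878·897473069767+403·33369·44706317964, 669878·44706317964+33369·897473069767) = (1202394930058086974,59895557730143415)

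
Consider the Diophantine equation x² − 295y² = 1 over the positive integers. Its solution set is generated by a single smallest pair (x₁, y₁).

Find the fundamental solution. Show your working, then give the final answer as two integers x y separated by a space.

2024999 117900

√295 = [17; 5,1,2,3,2,6,2,3,2,1,5,34, …], period ℓ=12 (even) → k=11
i=0: a=17 ⇒ p=17, q=1
…
i=3: a=2 ⇒ p=292, q=17
i=4: a=3 ⇒ p=979, q=57
i=5: a=2 ⇒ p=2250, q=131
i=6: a=6 ⇒ p=14479, q=843
i=7: a=2 ⇒ p=31208, q=1817
…
i=9: a=2 ⇒ p=247414, q=14405
i=10: a=1 ⇒ p=355517, q=20699
i=11: a=5 ⇒ p=2024999, q=117900
fundamental: x₁=2024999, y₁=117900  (since 4100620950001 − 295·13900410000 = 1)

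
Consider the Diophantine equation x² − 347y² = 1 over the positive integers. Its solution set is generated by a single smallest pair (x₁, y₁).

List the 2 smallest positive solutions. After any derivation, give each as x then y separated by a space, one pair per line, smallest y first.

d=347: √d = [18; 1,1,1,2,4,…,1,1,36] (ℓ=14, even), read p_13/q_13
k=0  a_k=18  p_k/q_k = 18/1
k=1  a_k=1  p_k/q_k = 19/1
k=2  a_k=1  p_k/q_k = 37/2
k=3  a_k=1  p_k/q_k = 56/3
…
k=5  a_k=4  p_k/q_k = 652/35
k=6  a_k=1  p_k/q_k = 801/43
k=7  a_k=17  p_k/q_k = 14269/766
k=8  a_k=1  p_k/q_k = 15070/809
k=9  a_k=4  p_k/q_k = 74549/4002
…
k=12  a_k=1  p_k/q_k = 402885/21628
k=13  a_k=1  p_k/q_k = 641602/34443
→ (641602, 34443).  Check: 641602²=411653126404, 347·34443²=411653126403, difference 1.
(641602+34443√347)^2 = 823306252807 + 44197395372√347

641602 34443
823306252807 44197395372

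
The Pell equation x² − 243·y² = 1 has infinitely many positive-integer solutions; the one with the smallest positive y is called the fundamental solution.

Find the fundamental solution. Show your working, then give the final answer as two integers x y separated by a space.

d=243: √d = [15; 1,1,2,3,15,3,2,1,1,30] (ℓ=10, even), read p_9/q_9
i=0: a=15 ⇒ p=15, q=1
i=1: a=1 ⇒ p=16, q=1
…
i=7: a=2 ⇒ p=28901, q=1854
i=8: a=1 ⇒ p=41325, q=2651
i=9: a=1 ⇒ p=70226, q=4505
fundamental: x₁=70226, y₁=4505  (since 4931691076 − 243·20295025 = 1)

70226 4505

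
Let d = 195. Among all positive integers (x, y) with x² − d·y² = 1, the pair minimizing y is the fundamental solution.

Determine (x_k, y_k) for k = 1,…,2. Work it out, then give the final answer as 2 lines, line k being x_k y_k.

d=195: √d = [13; 1,26] (ℓ=2, even), read p_1/q_1
k=0  a_k=13  p_k/q_k = 13/1
k=1  a_k=1  p_k/q_k = 14/1
(x₁, y₁) = (14, 1);  14² − 195·1² = 1 ✓
n=2: (14,1)∘(14,1) = (14·14+195·1·1, 14·1+1·14) = (391,28)

14 1
391 28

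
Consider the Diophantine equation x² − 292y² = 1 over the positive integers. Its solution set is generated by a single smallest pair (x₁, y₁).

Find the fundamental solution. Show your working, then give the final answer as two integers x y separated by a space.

2281249 133500

d=292: √d = [17; 11,2,1,3,8,3,1,2,11,34] (ℓ=10, even), read p_9/q_9
k=0  a_k=17  p_k/q_k = 17/1
k=1  a_k=11  p_k/q_k = 188/11
k=2  a_k=2  p_k/q_k = 393/23
k=3  a_k=1  p_k/q_k = 581/34
k=4  a_k=3  p_k/q_k = 2136/125
k=5  a_k=8  p_k/q_k = 17669/1034
k=6  a_k=3  p_k/q_k = 55143/3227
k=7  a_k=1  p_k/q_k = 72812/4261
k=8  a_k=2  p_k/q_k = 200767/11749
k=9  a_k=11  p_k/q_k = 2281249/133500
fundamental: x₁=2281249, y₁=133500  (since 5204097000001 − 292·17822250000 = 1)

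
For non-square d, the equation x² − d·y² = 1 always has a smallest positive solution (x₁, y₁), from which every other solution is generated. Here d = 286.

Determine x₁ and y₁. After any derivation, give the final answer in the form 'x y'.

561835 33222

√286 = [16; 1,10,3,3,2,3,3,10,1,32, …], period ℓ=10 (even) → k=9
i=0: a=16 ⇒ p=16, q=1
i=1: a=1 ⇒ p=17, q=1
…
i=5: a=2 ⇒ p=4397, q=260
i=6: a=3 ⇒ p=15102, q=893
i=7: a=3 ⇒ p=49703, q=2939
i=8: a=10 ⇒ p=512132, q=30283
i=9: a=1 ⇒ p=561835, q=33222
(x₁, y₁) = (561835, 33222);  561835² − 286·33222² = 1 ✓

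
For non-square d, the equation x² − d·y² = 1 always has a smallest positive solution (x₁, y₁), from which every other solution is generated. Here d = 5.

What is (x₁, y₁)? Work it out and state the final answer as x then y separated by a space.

9 4

d=5: √d = [2; 4] (ℓ=1, odd), read p_1/q_1
i=0: a=2 ⇒ p=2, q=1
i=1: a=4 ⇒ p=9, q=4
→ (9, 4).  Check: 9²=81, 5·4²=80, difference 1.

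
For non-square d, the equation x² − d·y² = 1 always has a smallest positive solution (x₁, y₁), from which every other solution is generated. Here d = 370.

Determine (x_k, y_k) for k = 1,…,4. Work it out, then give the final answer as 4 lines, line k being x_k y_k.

d=370: √d = [19; 4,4,38] (ℓ=3, odd), read p_5/q_5
i=0: a=19 ⇒ p=19, q=1
…
i=2: a=4 ⇒ p=327, q=17
…
i=4: a=4 ⇒ p=50339, q=2617
i=5: a=4 ⇒ p=213859, q=11118
→ (213859, 11118).  Check: 213859²=45735671881, 370·11118²=45735671880, difference 1.
(x_2, y_2) = (213859·213859 + 370·11118·11118, 213859·11118 + 11118·213859) = (91471343761, 4755368724)
(x_3, y_3) = (213859·91471343761 + 370·11118·4755368724, 213859·4755368724 + 11118·91471343761) = (39123940210553539, 2033956799880714)
(x_4, y_4) = (213859·39123940210553539 + 370·11118·2033956799880714, 213859·2033956799880714 + 11118·39123940210553539) = (16734013458886067250241, 869959934526623861928)

213859 11118
91471343761 4755368724
39123940210553539 2033956799880714
16734013458886067250241 869959934526623861928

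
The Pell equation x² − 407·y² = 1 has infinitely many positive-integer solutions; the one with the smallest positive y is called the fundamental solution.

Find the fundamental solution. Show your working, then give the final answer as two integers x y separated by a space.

2663 132

d=407: √d = [20; 5,1,2,1,5,40] (ℓ=6, even), read p_5/q_5
a_0=20:  p_0=20·1+0=20,  q_0=20·0+1=1
…
a_2=1:  p_2=1·101+20=121,  q_2=1·5+1=6
a_3=2:  p_3=2·121+101=343,  q_3=2·6+5=17
a_4=1:  p_4=1·343+121=464,  q_4=1·17+6=23
a_5=5:  p_5=5·464+343=2663,  q_5=5·23+17=132
→ (2663, 132).  Check: 2663²=7091569, 407·132²=7091568, difference 1.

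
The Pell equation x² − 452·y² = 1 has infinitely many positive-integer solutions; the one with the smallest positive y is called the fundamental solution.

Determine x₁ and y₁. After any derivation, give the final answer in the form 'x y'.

1204353 56648

d=452: √d = [21; 3,1,5,3,10,3,5,1,3,42] (ℓ=10, even), read p_9/q_9
k=0  a_k=21  p_k/q_k = 21/1
…
k=8  a_k=1  p_k/q_k = 313483/14745
k=9  a_k=3  p_k/q_k = 1204353/56648
fundamental: x₁=1204353, y₁=56648  (since 1450466148609 − 452·3208995904 = 1)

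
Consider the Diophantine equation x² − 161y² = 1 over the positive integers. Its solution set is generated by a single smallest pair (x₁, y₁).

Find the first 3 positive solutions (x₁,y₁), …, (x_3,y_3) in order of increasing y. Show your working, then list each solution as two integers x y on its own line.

11775 928
277301249 21854400
6530444402175 514671119072

√161 → a₀=12, period (1,2,4,1,2,1,4,2,1,24); ℓ=10 even so k=9
i=0: a=12 ⇒ p=12, q=1
…
i=3: a=4 ⇒ p=165, q=13
…
i=7: a=4 ⇒ p=3667, q=289
i=8: a=2 ⇒ p=8108, q=639
i=9: a=1 ⇒ p=11775, q=928
fundamental: x₁=11775, y₁=928  (since 138650625 − 161·861184 = 1)
(11775+928√161)^2 = 277301249 + 21854400√161
(11775+928√161)^3 = 6530444402175 + 514671119072√161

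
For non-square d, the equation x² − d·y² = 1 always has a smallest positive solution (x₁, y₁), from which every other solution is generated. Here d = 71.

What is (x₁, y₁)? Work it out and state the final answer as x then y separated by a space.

3480 413

√71 = [8; 2,2,1,7,1,2,2,16, …], period ℓ=8 (even) → k=7
step 0: (8, 1)  from 8·(1,0) + (0,1)
step 1: (17, 2)  from 2·(8,1) + (1,0)
…
step 3: (59, 7)  from 1·(42,5) + (17,2)
step 4: (455, 54)  from 7·(59,7) + (42,5)
step 5: (514, 61)  from 1·(455,54) + (59,7)
step 6: (1483, 176)  from 2·(514,61) + (455,54)
step 7: (3480, 413)  from 2·(1483,176) + (514,61)
fundamental: x₁=3480, y₁=413  (since 12110400 − 71·170569 = 1)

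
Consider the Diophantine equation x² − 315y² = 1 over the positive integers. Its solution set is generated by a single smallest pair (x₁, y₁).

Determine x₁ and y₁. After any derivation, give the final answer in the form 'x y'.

[17; 1,2,1,34] for √315; ℓ=4 ⇒ convergent index 3
i=0: a=17 ⇒ p=17, q=1
i=1: a=1 ⇒ p=18, q=1
i=2: a=2 ⇒ p=53, q=3
i=3: a=1 ⇒ p=71, q=4
(x₁, y₁) = (71, 4);  71² − 315·4² = 1 ✓

71 4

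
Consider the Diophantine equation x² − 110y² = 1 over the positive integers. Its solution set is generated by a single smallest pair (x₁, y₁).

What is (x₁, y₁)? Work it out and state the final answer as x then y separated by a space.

√110 → a₀=10, period (2,20); ℓ=2 even so k=1
i=0: a=10 ⇒ p=10, q=1
i=1: a=2 ⇒ p=21, q=2
fundamental: x₁=21, y₁=2  (since 441 − 110·4 = 1)

21 2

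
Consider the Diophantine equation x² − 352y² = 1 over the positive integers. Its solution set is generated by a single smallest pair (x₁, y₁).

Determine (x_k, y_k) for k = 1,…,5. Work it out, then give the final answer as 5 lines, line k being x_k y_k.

77617 4137
12048797377 642203058
1870383011943601 99691749501435
290347036464004160257 15475549041463557732
45071731856582838801391537 2402331379802862171467853

[18; 1,3,5,9,5,3,1,36] for √352; ℓ=8 ⇒ convergent index 7
k=0  a_k=18  p_k/q_k = 18/1
k=1  a_k=1  p_k/q_k = 19/1
k=2  a_k=3  p_k/q_k = 75/4
…
k=4  a_k=9  p_k/q_k = 3621/193
k=5  a_k=5  p_k/q_k = 18499/986
k=6  a_k=3  p_k/q_k = 59118/3151
k=7  a_k=1  p_k/q_k = 77617/4137
fundamental: x₁=77617, y₁=4137  (since 6024398689 − 352·17114769 = 1)
n=2: (77617,4137)∘(77617,4137) = (77617·77617+352·4137·4137, 77617·4137+4137·77617) = (12048797377,642203058)
n=3: (12048797377,642203058)∘(77617,4137) = (77617·12048797377+352·4137·642203058, 77617·642203058+4137·12048797377) = (1870383011943601,99691749501435)
n=4: (1870383011943601,99691749501435)∘(77617,4137) = (77617·1870383011943601+352·4137·99691749501435, 77617·99691749501435+4137·1870383011943601) = (290347036464004160257,15475549041463557732)
n=5: (290347036464004160257,15475549041463557732)∘(77617,4137) = (77617·290347036464004160257+352·4137·15475549041463557732, 77617·15475549041463557732+4137·290347036464004160257) = (45071731856582838801391537,2402331379802862171467853)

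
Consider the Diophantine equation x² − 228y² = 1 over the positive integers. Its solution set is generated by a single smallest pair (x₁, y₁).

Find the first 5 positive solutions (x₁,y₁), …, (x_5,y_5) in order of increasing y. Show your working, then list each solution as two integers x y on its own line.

√228 = [15; 10,30, …], period ℓ=2 (even) → k=1
i=0: a=15 ⇒ p=15, q=1
i=1: a=10 ⇒ p=151, q=10
→ (151, 10).  Check: 151²=22801, 228·10²=22800, difference 1.
(151+10√228)^2 = 45601 + 3020√228
(151+10√228)^3 = 13771351 + 912030√228
(151+10√228)^4 = 4158902401 + 275430040√228
(151+10√228)^5 = 1255974753751 + 83178960050√228

151 10
45601 3020
13771351 912030
4158902401 275430040
1255974753751 83178960050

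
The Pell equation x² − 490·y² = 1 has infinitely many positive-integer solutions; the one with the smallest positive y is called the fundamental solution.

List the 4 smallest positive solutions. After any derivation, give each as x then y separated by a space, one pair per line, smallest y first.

[22; 7,2,1,4,4,4,1,2,7,44] for √490; ℓ=10 ⇒ convergent index 9
a_0=22:  p_0=22·1+0=22,  q_0=22·0+1=1
a_1=7:  p_1=7·22+1=155,  q_1=7·1+0=7
a_2=2:  p_2=2·155+22=332,  q_2=2·7+1=15
a_3=1:  p_3=1·332+155=487,  q_3=1·15+7=22
…
a_8=2:  p_8=2·50315+40708=141338,  q_8=2·2273+1839=6385
a_9=7:  p_9=7·141338+50315=1039681,  q_9=7·6385+2273=46968
→ (1039681, 46968).  Check: 1039681²=1080936581761, 490·46968²=1080936581760, difference 1.
k=2:  x_2 = 1039681·1039681+490·46968·46968 = 2161873163521,  y_2 = 1039681·46968+46968·1039681 = 97663474416
k=3:  x_3 = 1039681·2161873163521+490·46968·97663474416 = 4495316905044313921,  y_3 = 1039681·97663474416+46968·2161873163521 = 203077717488555624
k=4:  x_4 = 1039681·4495316905044313921+490·46968·203077717488555624 = 9347391150304592810234881,  y_4 = 1039681·203077717488555624+46968·4495316905044313921 = 422272088792340335957472

1039681 46968
2161873163521 97663474416
4495316905044313921 203077717488555624
9347391150304592810234881 422272088792340335957472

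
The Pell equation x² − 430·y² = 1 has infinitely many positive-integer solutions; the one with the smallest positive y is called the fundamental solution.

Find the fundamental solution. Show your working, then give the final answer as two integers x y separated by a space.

2862251 138030

√430 = [20; 1,2,1,3,1,…,2,1,40, …], period ℓ=14 (even) → k=13
step 0: (20, 1)  from 20·(1,0) + (0,1)
…
step 3: (83, 4)  from 1·(62,3) + (21,1)
…
step 6: (2675, 129)  from 6·(394,19) + (311,15)
…
step 9: (155233, 7486)  from 1·(133439,6435) + (21794,1051)
step 10: (599138, 28893)  from 3·(155233,7486) + (133439,6435)
step 11: (754371, 36379)  from 1·(599138,28893) + (155233,7486)
step 12: (2107880, 101651)  from 2·(754371,36379) + (599138,28893)
step 13: (2862251, 138030)  from 1·(2107880,101651) + (754371,36379)
→ (2862251, 138030).  Check: 2862251²=8192480787001, 430·138030²=8192480787000, difference 1.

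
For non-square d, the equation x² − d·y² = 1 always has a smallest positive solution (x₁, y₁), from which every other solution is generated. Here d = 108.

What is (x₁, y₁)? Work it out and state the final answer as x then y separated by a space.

1351 130

[10; 2,1,1,4,1,1,2,20] for √108; ℓ=8 ⇒ convergent index 7
i=0: a=10 ⇒ p=10, q=1
i=1: a=2 ⇒ p=21, q=2
…
i=4: a=4 ⇒ p=239, q=23
…
i=6: a=1 ⇒ p=530, q=51
i=7: a=2 ⇒ p=1351, q=130
(x₁, y₁) = (1351, 130);  1351² − 108·130² = 1 ✓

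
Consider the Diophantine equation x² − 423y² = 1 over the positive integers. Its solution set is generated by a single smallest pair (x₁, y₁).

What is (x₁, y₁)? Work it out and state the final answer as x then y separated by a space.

[20; 1,1,3,4,3,1,1,40] for √423; ℓ=8 ⇒ convergent index 7
k=0  a_k=20  p_k/q_k = 20/1
…
k=4  a_k=4  p_k/q_k = 617/30
…
k=6  a_k=1  p_k/q_k = 2612/127
k=7  a_k=1  p_k/q_k = 4607/224
fundamental: x₁=4607, y₁=224  (since 21224449 − 423·50176 = 1)

4607 224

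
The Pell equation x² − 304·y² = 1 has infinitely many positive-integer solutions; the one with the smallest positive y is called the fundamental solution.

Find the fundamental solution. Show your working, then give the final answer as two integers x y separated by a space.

[17; 2,3,2,1,1,1,1,1,2,3,2,34] for √304; ℓ=12 ⇒ convergent index 11
i=0: a=17 ⇒ p=17, q=1
i=1: a=2 ⇒ p=35, q=2
…
i=10: a=3 ⇒ p=25177, q=1444
i=11: a=2 ⇒ p=57799, q=3315
(x₁, y₁) = (57799, 3315);  57799² − 304·3315² = 1 ✓

57799 3315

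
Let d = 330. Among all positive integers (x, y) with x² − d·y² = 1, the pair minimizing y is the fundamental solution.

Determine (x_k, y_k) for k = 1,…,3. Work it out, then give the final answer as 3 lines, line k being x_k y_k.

109 6
23761 1308
5179789 285138

d=330: √d = [18; 6,36] (ℓ=2, even), read p_1/q_1
step 0: (18, 1)  from 18·(1,0) + (0,1)
step 1: (109, 6)  from 6·(18,1) + (1,0)
→ (109, 6).  Check: 109²=11881, 330·6²=11880, difference 1.
(x_2, y_2) = (109·109 + 330·6·6, 109·6 + 6·109) = (23761, 1308)
(x_3, y_3) = (109·23761 + 330·6·1308, 109·1308 + 6·23761) = (5179789, 285138)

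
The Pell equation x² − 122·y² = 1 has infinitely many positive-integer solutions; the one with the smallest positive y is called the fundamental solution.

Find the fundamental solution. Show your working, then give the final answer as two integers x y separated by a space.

√122 = [11; 22, …], period ℓ=1 (odd) → k=1
i=0: a=11 ⇒ p=11, q=1
i=1: a=22 ⇒ p=243, q=22
→ (243, 22).  Check: 243²=59049, 122·22²=59048, difference 1.

243 22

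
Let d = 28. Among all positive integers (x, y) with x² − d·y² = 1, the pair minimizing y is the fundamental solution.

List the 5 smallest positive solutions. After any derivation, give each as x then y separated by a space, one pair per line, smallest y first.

127 24
32257 6096
8193151 1548360
2081028097 393277344
528572943487 99890897016

√28 = [5; 3,2,3,10, …], period ℓ=4 (even) → k=3
i=0: a=5 ⇒ p=5, q=1
i=1: a=3 ⇒ p=16, q=3
i=2: a=2 ⇒ p=37, q=7
i=3: a=3 ⇒ p=127, q=24
fundamental: x₁=127, y₁=24  (since 16129 − 28·576 = 1)
(127+24√28)^2 = 32257 + 6096√28
(127+24√28)^3 = 8193151 + 1548360√28
(127+24√28)^4 = 2081028097 + 393277344√28
(127+24√28)^5 = 528572943487 + 99890897016√28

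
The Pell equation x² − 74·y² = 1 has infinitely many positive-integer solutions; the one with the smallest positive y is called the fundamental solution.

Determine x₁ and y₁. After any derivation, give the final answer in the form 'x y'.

√74 = [8; 1,1,1,1,16, …], period ℓ=5 (odd) → k=9
i=0: a=8 ⇒ p=8, q=1
…
i=4: a=1 ⇒ p=43, q=5
…
i=6: a=1 ⇒ p=757, q=88
i=7: a=1 ⇒ p=1471, q=171
i=8: a=1 ⇒ p=2228, q=259
i=9: a=1 ⇒ p=3699, q=430
fundamental: x₁=3699, y₁=430  (since 13682601 − 74·184900 = 1)

3699 430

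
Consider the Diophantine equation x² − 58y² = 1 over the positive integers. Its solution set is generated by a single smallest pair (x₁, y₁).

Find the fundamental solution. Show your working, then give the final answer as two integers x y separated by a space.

19603 2574

[7; 1,1,1,1,1,1,14] for √58; ℓ=7 ⇒ convergent index 13
i=0: a=7 ⇒ p=7, q=1
…
i=3: a=1 ⇒ p=23, q=3
i=4: a=1 ⇒ p=38, q=5
…
i=7: a=14 ⇒ p=1447, q=190
i=8: a=1 ⇒ p=1546, q=203
…
i=10: a=1 ⇒ p=4539, q=596
…
i=12: a=1 ⇒ p=12071, q=1585
i=13: a=1 ⇒ p=19603, q=2574
(x₁, y₁) = (19603, 2574);  19603² − 58·2574² = 1 ✓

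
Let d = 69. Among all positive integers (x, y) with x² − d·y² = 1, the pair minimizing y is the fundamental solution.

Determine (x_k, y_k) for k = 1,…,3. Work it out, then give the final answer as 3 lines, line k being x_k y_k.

d=69: √d = [8; 3,3,1,4,1,3,3,16] (ℓ=8, even), read p_7/q_7
step 0: (8, 1)  from 8·(1,0) + (0,1)
…
step 2: (83, 10)  from 3·(25,3) + (8,1)
step 3: (108, 13)  from 1·(83,10) + (25,3)
…
step 5: (623, 75)  from 1·(515,62) + (108,13)
step 6: (2384, 287)  from 3·(623,75) + (515,62)
step 7: (7775, 936)  from 3·(2384,287) + (623,75)
→ (7775, 936).  Check: 7775²=60450625, 69·936²=60450624, difference 1.
(x_2, y_2) = (7775·7775 + 69·936·936, 7775·936 + 936·7775) = (120901249, 14554800)
(x_3, y_3) = (7775·120901249 + 69·936·14554800, 7775·14554800 + 936·120901249) = (1880014414175, 226327139064)

7775 936
120901249 14554800
1880014414175 226327139064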